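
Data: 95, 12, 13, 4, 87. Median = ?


Sorted: 4, 12, 13, 87, 95
n = 5 (odd)
Middle value = 13

Median = 13


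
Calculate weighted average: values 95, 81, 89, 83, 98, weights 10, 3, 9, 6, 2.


Numerator = 95*10 + 81*3 + 89*9 + 83*6 + 98*2 = 2688
Denominator = 10 + 3 + 9 + 6 + 2 = 30
WM = 2688/30 = 89.6000

WM = 89.6000


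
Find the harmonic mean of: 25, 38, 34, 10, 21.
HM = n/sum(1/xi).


Sum of reciprocals = 1/25 + 1/38 + 1/34 + 1/10 + 1/21 = 0.243347
HM = 5/0.243347 = 20.5468

HM = 20.5468


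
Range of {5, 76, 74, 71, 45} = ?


Max = 76, Min = 5
Range = 76 - 5 = 71

Range = 71


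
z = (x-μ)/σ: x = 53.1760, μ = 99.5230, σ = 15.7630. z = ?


z = (53.1760 - 99.5230)/15.7630
= -46.3470/15.7630
= -2.9402

z = -2.9402


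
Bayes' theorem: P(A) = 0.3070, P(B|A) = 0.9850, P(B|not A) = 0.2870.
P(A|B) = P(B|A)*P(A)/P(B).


P(B) = P(B|A)*P(A) + P(B|A')*P(A')
= 0.9850*0.3070 + 0.2870*0.6930
= 0.302395 + 0.198891 = 0.501286
P(A|B) = 0.302395/0.501286 = 0.6032

P(A|B) = 0.6032


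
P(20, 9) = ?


P(20,9) = 20!/11!
= 2432902008176640000/39916800
= 60949324800

P(20,9) = 60949324800


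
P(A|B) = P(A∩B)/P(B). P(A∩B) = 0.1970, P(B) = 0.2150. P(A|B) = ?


P(A|B) = 0.1970/0.2150 = 0.9163

P(A|B) = 0.9163


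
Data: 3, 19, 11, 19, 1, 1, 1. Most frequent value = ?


Frequencies: 1:3, 3:1, 11:1, 19:2
Max frequency = 3
Mode = 1

Mode = 1


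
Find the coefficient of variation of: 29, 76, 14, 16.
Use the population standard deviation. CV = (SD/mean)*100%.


Mean = 33.7500
SD = 25.0637
CV = (25.0637/33.7500)*100 = 74.2627%

CV = 74.2627%


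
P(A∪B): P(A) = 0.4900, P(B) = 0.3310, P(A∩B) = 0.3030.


P(A∪B) = 0.4900 + 0.3310 - 0.3030
= 0.8210 - 0.3030
= 0.5180

P(A∪B) = 0.5180


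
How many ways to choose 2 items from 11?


C(11,2) = 11!/(2! × 9!)
= 39916800/(2 × 362880)
= 55

C(11,2) = 55


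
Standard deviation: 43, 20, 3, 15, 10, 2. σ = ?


Mean = 15.5000
Variance = 190.9167
SD = sqrt(190.9167) = 13.8173

SD = 13.8173


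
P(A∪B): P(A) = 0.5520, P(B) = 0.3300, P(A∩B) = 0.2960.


P(A∪B) = 0.5520 + 0.3300 - 0.2960
= 0.8820 - 0.2960
= 0.5860

P(A∪B) = 0.5860


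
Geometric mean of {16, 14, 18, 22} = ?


Product = 16 × 14 × 18 × 22 = 88704
GM = 88704^(1/4) = 17.2578

GM = 17.2578


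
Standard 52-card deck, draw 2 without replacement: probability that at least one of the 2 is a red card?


P(at least one) = 1 - P(none)
P(none) = (26/52) × (25/51) = 0.245098
P(at least one) = 1 - 0.245098 = 0.7549

P = 0.7549


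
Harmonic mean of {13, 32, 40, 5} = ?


Sum of reciprocals = 1/13 + 1/32 + 1/40 + 1/5 = 0.333173
HM = 4/0.333173 = 12.0058

HM = 12.0058


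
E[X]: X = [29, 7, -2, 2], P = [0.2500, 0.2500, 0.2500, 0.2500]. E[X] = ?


E[X] = 29*0.2500 + 7*0.2500 - 2*0.2500 + 2*0.2500
= 7.2500 + 1.7500 - 0.5000 + 0.5000
= 9.0000

E[X] = 9.0000


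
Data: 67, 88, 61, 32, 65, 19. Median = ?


Sorted: 19, 32, 61, 65, 67, 88
n = 6 (even)
Middle values: 61 and 65
Median = (61+65)/2 = 63.0000

Median = 63.0000


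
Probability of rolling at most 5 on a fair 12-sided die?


Favorable outcomes (roll ≤ 5): 5
Total outcomes = 12
P = 5/12 = 0.4167

P = 0.4167


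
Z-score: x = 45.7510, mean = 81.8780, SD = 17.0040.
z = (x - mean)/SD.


z = (45.7510 - 81.8780)/17.0040
= -36.1270/17.0040
= -2.1246

z = -2.1246


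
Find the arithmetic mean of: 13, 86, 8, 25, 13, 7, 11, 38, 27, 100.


Sum = 13 + 86 + 8 + 25 + 13 + 7 + 11 + 38 + 27 + 100 = 328
n = 10
Mean = 328/10 = 32.8000

Mean = 32.8000


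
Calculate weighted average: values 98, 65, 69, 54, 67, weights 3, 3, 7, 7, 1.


Numerator = 98*3 + 65*3 + 69*7 + 54*7 + 67*1 = 1417
Denominator = 3 + 3 + 7 + 7 + 1 = 21
WM = 1417/21 = 67.4762

WM = 67.4762


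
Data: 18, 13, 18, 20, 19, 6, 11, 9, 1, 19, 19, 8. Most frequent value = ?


Frequencies: 1:1, 6:1, 8:1, 9:1, 11:1, 13:1, 18:2, 19:3, 20:1
Max frequency = 3
Mode = 19

Mode = 19


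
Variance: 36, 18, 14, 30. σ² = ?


Mean = 24.5000
Squared deviations: 132.2500, 42.2500, 110.2500, 30.2500
Sum = 315.0000
Variance = 315.0000/4 = 78.7500

Variance = 78.7500


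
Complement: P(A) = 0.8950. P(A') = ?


P(not A) = 1 - 0.8950 = 0.1050

P(not A) = 0.1050


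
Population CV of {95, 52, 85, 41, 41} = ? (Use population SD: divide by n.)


Mean = 62.8000
SD = 22.7895
CV = (22.7895/62.8000)*100 = 36.2890%

CV = 36.2890%


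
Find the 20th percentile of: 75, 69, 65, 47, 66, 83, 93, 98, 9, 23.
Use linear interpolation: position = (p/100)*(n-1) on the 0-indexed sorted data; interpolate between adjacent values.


Sorted: 9, 23, 47, 65, 66, 69, 75, 83, 93, 98
n = 10
Index = 20/100 * 9 = 1.8000
Lower = data[1] = 23, Upper = data[2] = 47
P20 = 23 + 0.8000*(24) = 42.2000

P20 = 42.2000


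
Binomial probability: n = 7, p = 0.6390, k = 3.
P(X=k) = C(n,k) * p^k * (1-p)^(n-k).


C(7,3) = 35
p^3 = 0.260917
(1-p)^4 = 0.016984
P = 35 * 0.260917 * 0.016984 = 0.1551

P(X=3) = 0.1551


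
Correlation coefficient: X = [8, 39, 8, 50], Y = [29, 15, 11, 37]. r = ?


Mean X = 26.2500, Mean Y = 23.0000
SD X = 18.659783, SD Y = 10.488088
Cov = 85.000000
r = 85.000000/(18.659783*10.488088) = 0.4343

r = 0.4343


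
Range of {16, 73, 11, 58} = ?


Max = 73, Min = 11
Range = 73 - 11 = 62

Range = 62


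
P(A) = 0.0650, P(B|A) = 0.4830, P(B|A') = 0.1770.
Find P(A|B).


P(B) = P(B|A)*P(A) + P(B|A')*P(A')
= 0.4830*0.0650 + 0.1770*0.9350
= 0.031395 + 0.165495 = 0.196890
P(A|B) = 0.031395/0.196890 = 0.1595

P(A|B) = 0.1595


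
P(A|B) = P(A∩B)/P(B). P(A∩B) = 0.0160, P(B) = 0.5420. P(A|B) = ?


P(A|B) = 0.0160/0.5420 = 0.0295

P(A|B) = 0.0295


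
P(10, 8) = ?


P(10,8) = 10!/2!
= 3628800/2
= 1814400

P(10,8) = 1814400


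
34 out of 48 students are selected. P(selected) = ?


P = 34/48 = 0.7083

P = 0.7083


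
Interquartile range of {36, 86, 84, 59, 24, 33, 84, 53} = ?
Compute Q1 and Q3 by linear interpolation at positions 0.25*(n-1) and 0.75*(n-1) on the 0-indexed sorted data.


Sorted: 24, 33, 36, 53, 59, 84, 84, 86
Q1 (25th %ile) = 35.2500
Q3 (75th %ile) = 84.0000
IQR = 84.0000 - 35.2500 = 48.7500

IQR = 48.7500


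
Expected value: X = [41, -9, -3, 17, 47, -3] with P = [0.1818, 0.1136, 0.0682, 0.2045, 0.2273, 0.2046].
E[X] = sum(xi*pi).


E[X] = 41*0.1818 - 9*0.1136 - 3*0.0682 + 17*0.2045 + 47*0.2273 - 3*0.2046
= 7.4538 - 1.0224 - 0.2046 + 3.4765 + 10.6831 - 0.6138
= 19.7726

E[X] = 19.7726


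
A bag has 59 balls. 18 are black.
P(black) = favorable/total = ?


P = 18/59 = 0.3051

P = 0.3051


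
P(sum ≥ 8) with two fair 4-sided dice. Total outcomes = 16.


Total outcomes = 4×4 = 16
Favorable (sum ≥ 8): 1
P = 1/16 = 0.0625

P = 0.0625


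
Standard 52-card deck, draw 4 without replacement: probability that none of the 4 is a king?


P(no kings) = (48/52) × (47/51) × (46/50) × (45/49)
= 0.7187

P = 0.7187


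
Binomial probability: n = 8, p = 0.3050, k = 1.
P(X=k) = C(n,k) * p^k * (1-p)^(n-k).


C(8,1) = 8
p^1 = 0.305000
(1-p)^7 = 0.078324
P = 8 * 0.305000 * 0.078324 = 0.1911

P(X=1) = 0.1911


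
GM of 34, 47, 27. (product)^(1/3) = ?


Product = 34 × 47 × 27 = 43146
GM = 43146^(1/3) = 35.0736

GM = 35.0736


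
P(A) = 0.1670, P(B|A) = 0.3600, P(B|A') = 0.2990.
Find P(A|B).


P(B) = P(B|A)*P(A) + P(B|A')*P(A')
= 0.3600*0.1670 + 0.2990*0.8330
= 0.060120 + 0.249067 = 0.309187
P(A|B) = 0.060120/0.309187 = 0.1944

P(A|B) = 0.1944


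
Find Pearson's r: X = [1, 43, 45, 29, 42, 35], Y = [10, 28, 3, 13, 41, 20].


Mean X = 32.5000, Mean Y = 19.1667
SD X = 15.096909, SD Y = 12.508886
Cov = 68.416667
r = 68.416667/(15.096909*12.508886) = 0.3623

r = 0.3623


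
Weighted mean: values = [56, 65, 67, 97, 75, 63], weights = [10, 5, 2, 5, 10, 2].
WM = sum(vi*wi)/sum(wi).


Numerator = 56*10 + 65*5 + 67*2 + 97*5 + 75*10 + 63*2 = 2380
Denominator = 10 + 5 + 2 + 5 + 10 + 2 = 34
WM = 2380/34 = 70.0000

WM = 70.0000


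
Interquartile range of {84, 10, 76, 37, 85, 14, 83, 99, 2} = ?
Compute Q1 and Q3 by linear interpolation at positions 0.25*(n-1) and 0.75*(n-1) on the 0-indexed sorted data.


Sorted: 2, 10, 14, 37, 76, 83, 84, 85, 99
Q1 (25th %ile) = 14.0000
Q3 (75th %ile) = 84.0000
IQR = 84.0000 - 14.0000 = 70.0000

IQR = 70.0000


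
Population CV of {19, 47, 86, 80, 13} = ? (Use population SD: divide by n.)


Mean = 49.0000
SD = 30.0998
CV = (30.0998/49.0000)*100 = 61.4282%

CV = 61.4282%


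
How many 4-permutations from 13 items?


P(13,4) = 13!/9!
= 6227020800/362880
= 17160

P(13,4) = 17160


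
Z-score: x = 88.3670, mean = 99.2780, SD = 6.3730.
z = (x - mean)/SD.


z = (88.3670 - 99.2780)/6.3730
= -10.9110/6.3730
= -1.7121

z = -1.7121


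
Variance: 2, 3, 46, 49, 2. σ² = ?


Mean = 20.4000
Squared deviations: 338.5600, 302.7600, 655.3600, 817.9600, 338.5600
Sum = 2453.2000
Variance = 2453.2000/5 = 490.6400

Variance = 490.6400


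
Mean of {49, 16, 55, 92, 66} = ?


Sum = 49 + 16 + 55 + 92 + 66 = 278
n = 5
Mean = 278/5 = 55.6000

Mean = 55.6000


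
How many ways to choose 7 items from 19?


C(19,7) = 19!/(7! × 12!)
= 121645100408832000/(5040 × 479001600)
= 50388

C(19,7) = 50388


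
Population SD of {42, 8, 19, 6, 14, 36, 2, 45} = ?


Mean = 21.5000
Variance = 256.0000
SD = sqrt(256.0000) = 16.0000

SD = 16.0000


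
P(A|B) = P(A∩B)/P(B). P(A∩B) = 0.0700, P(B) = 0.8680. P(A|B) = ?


P(A|B) = 0.0700/0.8680 = 0.0806

P(A|B) = 0.0806


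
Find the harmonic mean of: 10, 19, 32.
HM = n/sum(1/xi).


Sum of reciprocals = 1/10 + 1/19 + 1/32 = 0.183882
HM = 3/0.183882 = 16.3148

HM = 16.3148


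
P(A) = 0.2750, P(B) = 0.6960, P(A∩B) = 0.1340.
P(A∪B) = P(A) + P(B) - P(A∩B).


P(A∪B) = 0.2750 + 0.6960 - 0.1340
= 0.9710 - 0.1340
= 0.8370

P(A∪B) = 0.8370


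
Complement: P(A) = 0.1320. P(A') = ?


P(not A) = 1 - 0.1320 = 0.8680

P(not A) = 0.8680


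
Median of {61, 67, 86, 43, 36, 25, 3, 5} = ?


Sorted: 3, 5, 25, 36, 43, 61, 67, 86
n = 8 (even)
Middle values: 36 and 43
Median = (36+43)/2 = 39.5000

Median = 39.5000


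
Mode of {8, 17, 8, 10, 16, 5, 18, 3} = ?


Frequencies: 3:1, 5:1, 8:2, 10:1, 16:1, 17:1, 18:1
Max frequency = 2
Mode = 8

Mode = 8


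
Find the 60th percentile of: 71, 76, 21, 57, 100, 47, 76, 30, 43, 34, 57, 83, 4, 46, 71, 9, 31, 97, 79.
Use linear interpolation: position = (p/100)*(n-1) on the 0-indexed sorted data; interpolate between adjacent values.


Sorted: 4, 9, 21, 30, 31, 34, 43, 46, 47, 57, 57, 71, 71, 76, 76, 79, 83, 97, 100
n = 19
Index = 60/100 * 18 = 10.8000
Lower = data[10] = 57, Upper = data[11] = 71
P60 = 57 + 0.8000*(14) = 68.2000

P60 = 68.2000


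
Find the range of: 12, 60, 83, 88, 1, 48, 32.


Max = 88, Min = 1
Range = 88 - 1 = 87

Range = 87


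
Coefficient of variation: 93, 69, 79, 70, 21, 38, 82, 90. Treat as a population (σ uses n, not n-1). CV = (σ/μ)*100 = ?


Mean = 67.7500
SD = 23.8209
CV = (23.8209/67.7500)*100 = 35.1601%

CV = 35.1601%


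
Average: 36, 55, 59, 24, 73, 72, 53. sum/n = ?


Sum = 36 + 55 + 59 + 24 + 73 + 72 + 53 = 372
n = 7
Mean = 372/7 = 53.1429

Mean = 53.1429


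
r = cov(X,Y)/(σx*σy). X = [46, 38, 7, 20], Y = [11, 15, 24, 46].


Mean X = 27.7500, Mean Y = 24.0000
SD X = 15.237700, SD Y = 13.546217
Cov = -125.000000
r = -125.000000/(15.237700*13.546217) = -0.6056

r = -0.6056


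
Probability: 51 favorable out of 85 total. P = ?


P = 51/85 = 0.6000

P = 0.6000


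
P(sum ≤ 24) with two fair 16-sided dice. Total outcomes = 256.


Total outcomes = 16×16 = 256
Favorable (sum ≤ 24): 220
P = 220/256 = 0.8594

P = 0.8594


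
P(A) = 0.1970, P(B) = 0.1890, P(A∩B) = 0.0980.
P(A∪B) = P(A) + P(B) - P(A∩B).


P(A∪B) = 0.1970 + 0.1890 - 0.0980
= 0.3860 - 0.0980
= 0.2880

P(A∪B) = 0.2880


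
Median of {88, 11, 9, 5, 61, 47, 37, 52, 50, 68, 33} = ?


Sorted: 5, 9, 11, 33, 37, 47, 50, 52, 61, 68, 88
n = 11 (odd)
Middle value = 47

Median = 47


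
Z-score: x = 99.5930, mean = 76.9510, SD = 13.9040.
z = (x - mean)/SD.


z = (99.5930 - 76.9510)/13.9040
= 22.6420/13.9040
= 1.6285

z = 1.6285


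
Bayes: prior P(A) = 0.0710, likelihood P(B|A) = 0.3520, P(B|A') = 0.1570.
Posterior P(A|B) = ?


P(B) = P(B|A)*P(A) + P(B|A')*P(A')
= 0.3520*0.0710 + 0.1570*0.9290
= 0.024992 + 0.145853 = 0.170845
P(A|B) = 0.024992/0.170845 = 0.1463

P(A|B) = 0.1463


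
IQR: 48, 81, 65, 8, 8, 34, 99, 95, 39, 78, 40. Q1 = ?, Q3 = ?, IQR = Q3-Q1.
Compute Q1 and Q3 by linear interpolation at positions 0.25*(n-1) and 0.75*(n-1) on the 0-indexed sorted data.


Sorted: 8, 8, 34, 39, 40, 48, 65, 78, 81, 95, 99
Q1 (25th %ile) = 36.5000
Q3 (75th %ile) = 79.5000
IQR = 79.5000 - 36.5000 = 43.0000

IQR = 43.0000


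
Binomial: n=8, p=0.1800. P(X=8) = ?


C(8,8) = 1
p^8 = 1.101996e-06
(1-p)^0 = 1.000000
P = 1 * 1.101996e-06 * 1.000000 = 1.1020e-06

P(X=8) = 1.1020e-06


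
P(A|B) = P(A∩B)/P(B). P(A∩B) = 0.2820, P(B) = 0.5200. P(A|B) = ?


P(A|B) = 0.2820/0.5200 = 0.5423

P(A|B) = 0.5423


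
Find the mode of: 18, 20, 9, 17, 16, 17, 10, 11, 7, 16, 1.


Frequencies: 1:1, 7:1, 9:1, 10:1, 11:1, 16:2, 17:2, 18:1, 20:1
Max frequency = 2
Mode = 16, 17

Mode = 16, 17


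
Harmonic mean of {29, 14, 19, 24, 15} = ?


Sum of reciprocals = 1/29 + 1/14 + 1/19 + 1/24 + 1/15 = 0.266876
HM = 5/0.266876 = 18.7353

HM = 18.7353


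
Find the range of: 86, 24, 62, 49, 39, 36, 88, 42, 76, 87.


Max = 88, Min = 24
Range = 88 - 24 = 64

Range = 64


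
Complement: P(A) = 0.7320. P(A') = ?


P(not A) = 1 - 0.7320 = 0.2680

P(not A) = 0.2680


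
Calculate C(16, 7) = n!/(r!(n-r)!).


C(16,7) = 16!/(7! × 9!)
= 20922789888000/(5040 × 362880)
= 11440

C(16,7) = 11440


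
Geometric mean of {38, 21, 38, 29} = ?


Product = 38 × 21 × 38 × 29 = 879396
GM = 879396^(1/4) = 30.6229

GM = 30.6229


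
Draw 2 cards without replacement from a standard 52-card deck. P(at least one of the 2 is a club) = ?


P(at least one) = 1 - P(none)
P(none) = (39/52) × (38/51) = 0.558824
P(at least one) = 1 - 0.558824 = 0.4412

P = 0.4412


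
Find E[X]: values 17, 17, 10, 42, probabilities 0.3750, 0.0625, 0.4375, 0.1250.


E[X] = 17*0.3750 + 17*0.0625 + 10*0.4375 + 42*0.1250
= 6.3750 + 1.0625 + 4.3750 + 5.2500
= 17.0625

E[X] = 17.0625


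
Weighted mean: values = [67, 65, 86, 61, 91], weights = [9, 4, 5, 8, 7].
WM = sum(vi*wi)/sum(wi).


Numerator = 67*9 + 65*4 + 86*5 + 61*8 + 91*7 = 2418
Denominator = 9 + 4 + 5 + 8 + 7 = 33
WM = 2418/33 = 73.2727

WM = 73.2727


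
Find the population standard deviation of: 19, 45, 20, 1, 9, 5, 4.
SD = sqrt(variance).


Mean = 14.7143
Variance = 199.0612
SD = sqrt(199.0612) = 14.1089

SD = 14.1089


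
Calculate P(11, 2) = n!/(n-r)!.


P(11,2) = 11!/9!
= 39916800/362880
= 110

P(11,2) = 110


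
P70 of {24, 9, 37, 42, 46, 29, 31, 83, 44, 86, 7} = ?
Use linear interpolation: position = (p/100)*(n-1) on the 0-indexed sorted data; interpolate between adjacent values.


Sorted: 7, 9, 24, 29, 31, 37, 42, 44, 46, 83, 86
n = 11
Index = 70/100 * 10 = 7.0000
Lower = data[7] = 44, Upper = data[8] = 46
P70 = 44 + 0*(2) = 44.0000

P70 = 44.0000


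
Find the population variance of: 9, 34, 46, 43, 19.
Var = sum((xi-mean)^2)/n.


Mean = 30.2000
Squared deviations: 449.4400, 14.4400, 249.6400, 163.8400, 125.4400
Sum = 1002.8000
Variance = 1002.8000/5 = 200.5600

Variance = 200.5600


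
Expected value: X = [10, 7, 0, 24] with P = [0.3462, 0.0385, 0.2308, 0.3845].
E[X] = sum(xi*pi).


E[X] = 10*0.3462 + 7*0.0385 + 0*0.2308 + 24*0.3845
= 3.4620 + 0.2695 + 0 + 9.2280
= 12.9595

E[X] = 12.9595


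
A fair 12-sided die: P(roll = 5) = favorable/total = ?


Favorable outcomes (roll = 5): 1
Total outcomes = 12
P = 1/12 = 0.0833

P = 0.0833


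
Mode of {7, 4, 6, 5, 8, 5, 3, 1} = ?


Frequencies: 1:1, 3:1, 4:1, 5:2, 6:1, 7:1, 8:1
Max frequency = 2
Mode = 5

Mode = 5


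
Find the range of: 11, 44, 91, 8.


Max = 91, Min = 8
Range = 91 - 8 = 83

Range = 83


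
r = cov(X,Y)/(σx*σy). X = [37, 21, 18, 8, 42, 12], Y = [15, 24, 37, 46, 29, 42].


Mean X = 23.0000, Mean Y = 32.1667
SD X = 12.463279, SD Y = 10.667969
Cov = -104.000000
r = -104.000000/(12.463279*10.667969) = -0.7822

r = -0.7822


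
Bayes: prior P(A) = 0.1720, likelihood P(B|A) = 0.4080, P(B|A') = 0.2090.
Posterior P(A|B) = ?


P(B) = P(B|A)*P(A) + P(B|A')*P(A')
= 0.4080*0.1720 + 0.2090*0.8280
= 0.070176 + 0.173052 = 0.243228
P(A|B) = 0.070176/0.243228 = 0.2885

P(A|B) = 0.2885


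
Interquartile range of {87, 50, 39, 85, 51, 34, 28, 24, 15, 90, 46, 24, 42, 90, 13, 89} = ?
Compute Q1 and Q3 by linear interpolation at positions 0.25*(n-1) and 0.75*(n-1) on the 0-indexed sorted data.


Sorted: 13, 15, 24, 24, 28, 34, 39, 42, 46, 50, 51, 85, 87, 89, 90, 90
Q1 (25th %ile) = 27.0000
Q3 (75th %ile) = 85.5000
IQR = 85.5000 - 27.0000 = 58.5000

IQR = 58.5000


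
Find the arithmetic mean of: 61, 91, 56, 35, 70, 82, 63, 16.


Sum = 61 + 91 + 56 + 35 + 70 + 82 + 63 + 16 = 474
n = 8
Mean = 474/8 = 59.2500

Mean = 59.2500


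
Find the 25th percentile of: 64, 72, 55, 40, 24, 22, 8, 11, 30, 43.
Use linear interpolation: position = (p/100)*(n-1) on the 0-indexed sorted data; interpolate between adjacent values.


Sorted: 8, 11, 22, 24, 30, 40, 43, 55, 64, 72
n = 10
Index = 25/100 * 9 = 2.2500
Lower = data[2] = 22, Upper = data[3] = 24
P25 = 22 + 0.2500*(2) = 22.5000

P25 = 22.5000


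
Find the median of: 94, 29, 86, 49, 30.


Sorted: 29, 30, 49, 86, 94
n = 5 (odd)
Middle value = 49

Median = 49


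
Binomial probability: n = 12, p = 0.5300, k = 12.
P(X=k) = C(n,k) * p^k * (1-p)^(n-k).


C(12,12) = 1
p^12 = 0.000491
(1-p)^0 = 1.000000
P = 1 * 0.000491 * 1.000000 = 0.0005

P(X=12) = 0.0005


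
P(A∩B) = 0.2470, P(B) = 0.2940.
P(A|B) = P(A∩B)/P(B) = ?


P(A|B) = 0.2470/0.2940 = 0.8401

P(A|B) = 0.8401


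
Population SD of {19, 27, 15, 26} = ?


Mean = 21.7500
Variance = 24.6875
SD = sqrt(24.6875) = 4.9687

SD = 4.9687


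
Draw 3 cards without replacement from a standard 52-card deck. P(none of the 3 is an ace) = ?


P(no aces) = (48/52) × (47/51) × (46/50)
= 0.7826

P = 0.7826


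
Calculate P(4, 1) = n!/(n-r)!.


P(4,1) = 4!/3!
= 24/6
= 4

P(4,1) = 4


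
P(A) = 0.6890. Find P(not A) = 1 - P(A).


P(not A) = 1 - 0.6890 = 0.3110

P(not A) = 0.3110


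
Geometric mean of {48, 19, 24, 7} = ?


Product = 48 × 19 × 24 × 7 = 153216
GM = 153216^(1/4) = 19.7845

GM = 19.7845


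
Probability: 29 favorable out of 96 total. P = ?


P = 29/96 = 0.3021

P = 0.3021


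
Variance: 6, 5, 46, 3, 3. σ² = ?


Mean = 12.6000
Squared deviations: 43.5600, 57.7600, 1115.5600, 92.1600, 92.1600
Sum = 1401.2000
Variance = 1401.2000/5 = 280.2400

Variance = 280.2400


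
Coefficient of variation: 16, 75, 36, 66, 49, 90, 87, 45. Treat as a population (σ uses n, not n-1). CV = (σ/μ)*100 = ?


Mean = 58.0000
SD = 24.2796
CV = (24.2796/58.0000)*100 = 41.8614%

CV = 41.8614%


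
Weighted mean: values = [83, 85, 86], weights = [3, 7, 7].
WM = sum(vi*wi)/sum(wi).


Numerator = 83*3 + 85*7 + 86*7 = 1446
Denominator = 3 + 7 + 7 = 17
WM = 1446/17 = 85.0588

WM = 85.0588


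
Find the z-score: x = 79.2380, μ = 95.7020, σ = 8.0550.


z = (79.2380 - 95.7020)/8.0550
= -16.4640/8.0550
= -2.0439

z = -2.0439


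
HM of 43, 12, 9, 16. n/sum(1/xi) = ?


Sum of reciprocals = 1/43 + 1/12 + 1/9 + 1/16 = 0.280200
HM = 4/0.280200 = 14.2755

HM = 14.2755


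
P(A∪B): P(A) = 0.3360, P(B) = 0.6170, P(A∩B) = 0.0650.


P(A∪B) = 0.3360 + 0.6170 - 0.0650
= 0.9530 - 0.0650
= 0.8880

P(A∪B) = 0.8880


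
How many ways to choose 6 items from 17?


C(17,6) = 17!/(6! × 11!)
= 355687428096000/(720 × 39916800)
= 12376

C(17,6) = 12376


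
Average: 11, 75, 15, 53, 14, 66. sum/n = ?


Sum = 11 + 75 + 15 + 53 + 14 + 66 = 234
n = 6
Mean = 234/6 = 39.0000

Mean = 39.0000


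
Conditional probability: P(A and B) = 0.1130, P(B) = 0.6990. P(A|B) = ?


P(A|B) = 0.1130/0.6990 = 0.1617

P(A|B) = 0.1617


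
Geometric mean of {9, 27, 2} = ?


Product = 9 × 27 × 2 = 486
GM = 486^(1/3) = 7.8622

GM = 7.8622


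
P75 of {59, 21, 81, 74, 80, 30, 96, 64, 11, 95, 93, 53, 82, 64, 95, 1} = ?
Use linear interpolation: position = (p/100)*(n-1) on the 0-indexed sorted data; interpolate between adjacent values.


Sorted: 1, 11, 21, 30, 53, 59, 64, 64, 74, 80, 81, 82, 93, 95, 95, 96
n = 16
Index = 75/100 * 15 = 11.2500
Lower = data[11] = 82, Upper = data[12] = 93
P75 = 82 + 0.2500*(11) = 84.7500

P75 = 84.7500


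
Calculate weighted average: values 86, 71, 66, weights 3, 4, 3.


Numerator = 86*3 + 71*4 + 66*3 = 740
Denominator = 3 + 4 + 3 = 10
WM = 740/10 = 74.0000

WM = 74.0000


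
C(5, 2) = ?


C(5,2) = 5!/(2! × 3!)
= 120/(2 × 6)
= 10

C(5,2) = 10


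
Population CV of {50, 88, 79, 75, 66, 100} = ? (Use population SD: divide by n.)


Mean = 76.3333
SD = 15.8395
CV = (15.8395/76.3333)*100 = 20.7504%

CV = 20.7504%


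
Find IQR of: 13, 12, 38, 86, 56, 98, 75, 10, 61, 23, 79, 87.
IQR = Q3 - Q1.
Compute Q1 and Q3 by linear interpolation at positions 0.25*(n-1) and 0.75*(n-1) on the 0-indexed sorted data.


Sorted: 10, 12, 13, 23, 38, 56, 61, 75, 79, 86, 87, 98
Q1 (25th %ile) = 20.5000
Q3 (75th %ile) = 80.7500
IQR = 80.7500 - 20.5000 = 60.2500

IQR = 60.2500


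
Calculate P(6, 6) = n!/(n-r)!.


P(6,6) = 6!/0!
= 720/1
= 720

P(6,6) = 720


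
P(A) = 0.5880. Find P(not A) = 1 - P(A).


P(not A) = 1 - 0.5880 = 0.4120

P(not A) = 0.4120


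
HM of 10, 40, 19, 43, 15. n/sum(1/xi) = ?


Sum of reciprocals = 1/10 + 1/40 + 1/19 + 1/43 + 1/15 = 0.267554
HM = 5/0.267554 = 18.6878

HM = 18.6878


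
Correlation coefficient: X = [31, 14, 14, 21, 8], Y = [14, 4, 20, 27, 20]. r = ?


Mean X = 17.6000, Mean Y = 17.0000
SD X = 7.863841, SD Y = 7.694154
Cov = 0.200000
r = 0.200000/(7.863841*7.694154) = 0.0033

r = 0.0033


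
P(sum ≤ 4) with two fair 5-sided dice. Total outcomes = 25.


Total outcomes = 5×5 = 25
Favorable (sum ≤ 4): 6
P = 6/25 = 0.2400

P = 0.2400


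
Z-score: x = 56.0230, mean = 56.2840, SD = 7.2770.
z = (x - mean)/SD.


z = (56.0230 - 56.2840)/7.2770
= -0.2610/7.2770
= -0.0359

z = -0.0359


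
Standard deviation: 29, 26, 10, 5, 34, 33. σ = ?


Mean = 22.8333
Variance = 126.4722
SD = sqrt(126.4722) = 11.2460

SD = 11.2460


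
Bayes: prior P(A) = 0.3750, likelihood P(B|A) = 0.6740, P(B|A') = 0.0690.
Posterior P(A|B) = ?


P(B) = P(B|A)*P(A) + P(B|A')*P(A')
= 0.6740*0.3750 + 0.0690*0.6250
= 0.252750 + 0.043125 = 0.295875
P(A|B) = 0.252750/0.295875 = 0.8542

P(A|B) = 0.8542


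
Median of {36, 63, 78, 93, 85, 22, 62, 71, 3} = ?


Sorted: 3, 22, 36, 62, 63, 71, 78, 85, 93
n = 9 (odd)
Middle value = 63

Median = 63


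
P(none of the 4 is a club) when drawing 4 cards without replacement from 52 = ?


P(no clubs) = (39/52) × (38/51) × (37/50) × (36/49)
= 0.3038

P = 0.3038


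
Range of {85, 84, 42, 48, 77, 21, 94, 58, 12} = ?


Max = 94, Min = 12
Range = 94 - 12 = 82

Range = 82


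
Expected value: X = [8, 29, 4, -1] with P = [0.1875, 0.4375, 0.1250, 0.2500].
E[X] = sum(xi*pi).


E[X] = 8*0.1875 + 29*0.4375 + 4*0.1250 - 1*0.2500
= 1.5000 + 12.6875 + 0.5000 - 0.2500
= 14.4375

E[X] = 14.4375


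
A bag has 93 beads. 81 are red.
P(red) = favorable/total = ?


P = 81/93 = 0.8710

P = 0.8710


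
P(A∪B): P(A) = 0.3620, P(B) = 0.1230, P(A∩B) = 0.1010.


P(A∪B) = 0.3620 + 0.1230 - 0.1010
= 0.4850 - 0.1010
= 0.3840

P(A∪B) = 0.3840


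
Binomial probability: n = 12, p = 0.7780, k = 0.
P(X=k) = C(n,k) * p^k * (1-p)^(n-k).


C(12,0) = 1
p^0 = 1.000000
(1-p)^12 = 1.432965e-08
P = 1 * 1.000000 * 1.432965e-08 = 1.4330e-08

P(X=0) = 1.4330e-08


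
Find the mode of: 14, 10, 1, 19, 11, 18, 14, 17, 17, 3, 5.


Frequencies: 1:1, 3:1, 5:1, 10:1, 11:1, 14:2, 17:2, 18:1, 19:1
Max frequency = 2
Mode = 14, 17

Mode = 14, 17


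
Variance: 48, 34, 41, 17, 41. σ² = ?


Mean = 36.2000
Squared deviations: 139.2400, 4.8400, 23.0400, 368.6400, 23.0400
Sum = 558.8000
Variance = 558.8000/5 = 111.7600

Variance = 111.7600


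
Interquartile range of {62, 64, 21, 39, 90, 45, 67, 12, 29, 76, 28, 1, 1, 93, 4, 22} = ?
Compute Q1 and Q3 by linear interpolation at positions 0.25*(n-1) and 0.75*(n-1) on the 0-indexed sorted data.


Sorted: 1, 1, 4, 12, 21, 22, 28, 29, 39, 45, 62, 64, 67, 76, 90, 93
Q1 (25th %ile) = 18.7500
Q3 (75th %ile) = 64.7500
IQR = 64.7500 - 18.7500 = 46.0000

IQR = 46.0000


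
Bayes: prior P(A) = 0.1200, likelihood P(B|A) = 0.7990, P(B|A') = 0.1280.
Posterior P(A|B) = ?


P(B) = P(B|A)*P(A) + P(B|A')*P(A')
= 0.7990*0.1200 + 0.1280*0.8800
= 0.095880 + 0.112640 = 0.208520
P(A|B) = 0.095880/0.208520 = 0.4598

P(A|B) = 0.4598


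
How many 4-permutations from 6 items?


P(6,4) = 6!/2!
= 720/2
= 360

P(6,4) = 360


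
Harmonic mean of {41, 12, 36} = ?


Sum of reciprocals = 1/41 + 1/12 + 1/36 = 0.135501
HM = 3/0.135501 = 22.1400

HM = 22.1400


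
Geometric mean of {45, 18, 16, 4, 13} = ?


Product = 45 × 18 × 16 × 4 × 13 = 673920
GM = 673920^(1/5) = 14.6461

GM = 14.6461


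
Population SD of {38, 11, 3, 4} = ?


Mean = 14.0000
Variance = 201.5000
SD = sqrt(201.5000) = 14.1951

SD = 14.1951


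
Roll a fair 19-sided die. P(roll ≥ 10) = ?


Favorable outcomes (roll ≥ 10): 10
Total outcomes = 19
P = 10/19 = 0.5263

P = 0.5263


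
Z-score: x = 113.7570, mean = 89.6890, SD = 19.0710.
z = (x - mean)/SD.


z = (113.7570 - 89.6890)/19.0710
= 24.0680/19.0710
= 1.2620

z = 1.2620


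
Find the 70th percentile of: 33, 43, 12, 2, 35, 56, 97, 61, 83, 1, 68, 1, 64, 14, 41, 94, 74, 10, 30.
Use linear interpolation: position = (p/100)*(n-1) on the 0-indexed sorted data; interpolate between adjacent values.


Sorted: 1, 1, 2, 10, 12, 14, 30, 33, 35, 41, 43, 56, 61, 64, 68, 74, 83, 94, 97
n = 19
Index = 70/100 * 18 = 12.6000
Lower = data[12] = 61, Upper = data[13] = 64
P70 = 61 + 0.6000*(3) = 62.8000

P70 = 62.8000


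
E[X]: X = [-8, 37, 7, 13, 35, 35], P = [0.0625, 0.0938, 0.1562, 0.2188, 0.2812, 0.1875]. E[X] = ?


E[X] = -8*0.0625 + 37*0.0938 + 7*0.1562 + 13*0.2188 + 35*0.2812 + 35*0.1875
= -0.5000 + 3.4706 + 1.0934 + 2.8444 + 9.8420 + 6.5625
= 23.3129

E[X] = 23.3129


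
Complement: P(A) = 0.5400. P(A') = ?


P(not A) = 1 - 0.5400 = 0.4600

P(not A) = 0.4600


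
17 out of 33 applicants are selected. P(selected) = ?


P = 17/33 = 0.5152

P = 0.5152


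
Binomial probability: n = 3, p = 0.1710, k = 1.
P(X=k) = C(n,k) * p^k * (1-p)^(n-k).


C(3,1) = 3
p^1 = 0.171000
(1-p)^2 = 0.687241
P = 3 * 0.171000 * 0.687241 = 0.3526

P(X=1) = 0.3526


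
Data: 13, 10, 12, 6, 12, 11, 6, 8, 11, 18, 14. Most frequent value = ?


Frequencies: 6:2, 8:1, 10:1, 11:2, 12:2, 13:1, 14:1, 18:1
Max frequency = 2
Mode = 6, 11, 12

Mode = 6, 11, 12


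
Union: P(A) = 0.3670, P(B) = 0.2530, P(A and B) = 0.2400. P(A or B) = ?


P(A∪B) = 0.3670 + 0.2530 - 0.2400
= 0.6200 - 0.2400
= 0.3800

P(A∪B) = 0.3800


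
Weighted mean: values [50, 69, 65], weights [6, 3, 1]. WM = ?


Numerator = 50*6 + 69*3 + 65*1 = 572
Denominator = 6 + 3 + 1 = 10
WM = 572/10 = 57.2000

WM = 57.2000


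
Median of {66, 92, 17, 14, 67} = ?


Sorted: 14, 17, 66, 67, 92
n = 5 (odd)
Middle value = 66

Median = 66


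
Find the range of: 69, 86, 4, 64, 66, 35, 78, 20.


Max = 86, Min = 4
Range = 86 - 4 = 82

Range = 82


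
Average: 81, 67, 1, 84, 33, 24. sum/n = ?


Sum = 81 + 67 + 1 + 84 + 33 + 24 = 290
n = 6
Mean = 290/6 = 48.3333

Mean = 48.3333


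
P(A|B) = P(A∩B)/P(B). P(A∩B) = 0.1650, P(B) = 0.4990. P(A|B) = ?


P(A|B) = 0.1650/0.4990 = 0.3307

P(A|B) = 0.3307


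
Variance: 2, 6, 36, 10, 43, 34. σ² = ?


Mean = 21.8333
Squared deviations: 393.3611, 250.6944, 200.6944, 140.0278, 448.0278, 148.0278
Sum = 1580.8333
Variance = 1580.8333/6 = 263.4722

Variance = 263.4722


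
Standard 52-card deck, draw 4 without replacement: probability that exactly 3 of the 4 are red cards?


Hypergeometric: P(X=3) = C(26,3)·C(26,1) / C(52,4)
= 2600 × 26 / 270725
= 67600/270725 = 0.2497

P = 0.2497


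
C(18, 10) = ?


C(18,10) = 18!/(10! × 8!)
= 6402373705728000/(3628800 × 40320)
= 43758

C(18,10) = 43758


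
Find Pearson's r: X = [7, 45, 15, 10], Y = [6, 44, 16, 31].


Mean X = 19.2500, Mean Y = 24.2500
SD X = 15.138940, SD Y = 14.463316
Cov = 176.187500
r = 176.187500/(15.138940*14.463316) = 0.8047

r = 0.8047


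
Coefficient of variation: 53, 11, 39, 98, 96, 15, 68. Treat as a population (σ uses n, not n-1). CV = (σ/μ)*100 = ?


Mean = 54.2857
SD = 32.7140
CV = (32.7140/54.2857)*100 = 60.2626%

CV = 60.2626%


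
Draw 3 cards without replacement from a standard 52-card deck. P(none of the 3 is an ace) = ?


P(no aces) = (48/52) × (47/51) × (46/50)
= 0.7826

P = 0.7826


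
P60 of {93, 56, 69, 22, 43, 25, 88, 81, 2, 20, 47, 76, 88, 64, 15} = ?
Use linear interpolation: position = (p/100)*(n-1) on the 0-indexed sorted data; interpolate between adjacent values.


Sorted: 2, 15, 20, 22, 25, 43, 47, 56, 64, 69, 76, 81, 88, 88, 93
n = 15
Index = 60/100 * 14 = 8.4000
Lower = data[8] = 64, Upper = data[9] = 69
P60 = 64 + 0.4000*(5) = 66.0000

P60 = 66.0000


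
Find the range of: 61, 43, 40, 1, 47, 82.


Max = 82, Min = 1
Range = 82 - 1 = 81

Range = 81


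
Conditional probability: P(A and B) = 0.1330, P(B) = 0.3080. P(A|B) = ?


P(A|B) = 0.1330/0.3080 = 0.4318

P(A|B) = 0.4318


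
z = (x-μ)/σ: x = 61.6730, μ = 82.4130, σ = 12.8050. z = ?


z = (61.6730 - 82.4130)/12.8050
= -20.7400/12.8050
= -1.6197

z = -1.6197


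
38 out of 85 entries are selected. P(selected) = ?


P = 38/85 = 0.4471

P = 0.4471


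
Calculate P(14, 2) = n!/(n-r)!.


P(14,2) = 14!/12!
= 87178291200/479001600
= 182

P(14,2) = 182


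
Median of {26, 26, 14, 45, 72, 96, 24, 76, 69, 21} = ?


Sorted: 14, 21, 24, 26, 26, 45, 69, 72, 76, 96
n = 10 (even)
Middle values: 26 and 45
Median = (26+45)/2 = 35.5000

Median = 35.5000


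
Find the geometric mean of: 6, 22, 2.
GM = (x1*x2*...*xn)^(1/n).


Product = 6 × 22 × 2 = 264
GM = 264^(1/3) = 6.4151

GM = 6.4151


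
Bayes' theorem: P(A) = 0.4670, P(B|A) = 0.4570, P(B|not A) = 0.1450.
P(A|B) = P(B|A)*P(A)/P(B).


P(B) = P(B|A)*P(A) + P(B|A')*P(A')
= 0.4570*0.4670 + 0.1450*0.5330
= 0.213419 + 0.077285 = 0.290704
P(A|B) = 0.213419/0.290704 = 0.7341

P(A|B) = 0.7341


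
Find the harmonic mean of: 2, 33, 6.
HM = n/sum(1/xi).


Sum of reciprocals = 1/2 + 1/33 + 1/6 = 0.696970
HM = 3/0.696970 = 4.3043

HM = 4.3043


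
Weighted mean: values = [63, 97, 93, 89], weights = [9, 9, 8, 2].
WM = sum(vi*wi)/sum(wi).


Numerator = 63*9 + 97*9 + 93*8 + 89*2 = 2362
Denominator = 9 + 9 + 8 + 2 = 28
WM = 2362/28 = 84.3571

WM = 84.3571


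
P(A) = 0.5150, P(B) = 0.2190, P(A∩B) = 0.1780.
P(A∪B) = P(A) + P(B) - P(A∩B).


P(A∪B) = 0.5150 + 0.2190 - 0.1780
= 0.7340 - 0.1780
= 0.5560

P(A∪B) = 0.5560


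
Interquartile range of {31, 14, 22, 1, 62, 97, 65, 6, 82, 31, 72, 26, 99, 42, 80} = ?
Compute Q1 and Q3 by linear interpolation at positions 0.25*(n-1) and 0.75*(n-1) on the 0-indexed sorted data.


Sorted: 1, 6, 14, 22, 26, 31, 31, 42, 62, 65, 72, 80, 82, 97, 99
Q1 (25th %ile) = 24.0000
Q3 (75th %ile) = 76.0000
IQR = 76.0000 - 24.0000 = 52.0000

IQR = 52.0000


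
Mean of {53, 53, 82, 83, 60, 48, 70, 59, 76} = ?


Sum = 53 + 53 + 82 + 83 + 60 + 48 + 70 + 59 + 76 = 584
n = 9
Mean = 584/9 = 64.8889

Mean = 64.8889


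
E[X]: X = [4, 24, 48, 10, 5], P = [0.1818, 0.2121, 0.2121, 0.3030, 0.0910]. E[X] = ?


E[X] = 4*0.1818 + 24*0.2121 + 48*0.2121 + 10*0.3030 + 5*0.0910
= 0.7272 + 5.0904 + 10.1808 + 3.0300 + 0.4550
= 19.4834

E[X] = 19.4834


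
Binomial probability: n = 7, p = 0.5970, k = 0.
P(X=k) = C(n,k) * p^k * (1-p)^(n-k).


C(7,0) = 1
p^0 = 1.000000
(1-p)^7 = 0.001726
P = 1 * 1.000000 * 0.001726 = 0.0017

P(X=0) = 0.0017


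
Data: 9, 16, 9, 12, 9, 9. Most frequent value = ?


Frequencies: 9:4, 12:1, 16:1
Max frequency = 4
Mode = 9

Mode = 9


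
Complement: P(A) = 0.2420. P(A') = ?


P(not A) = 1 - 0.2420 = 0.7580

P(not A) = 0.7580


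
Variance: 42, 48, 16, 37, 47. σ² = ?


Mean = 38.0000
Squared deviations: 16.0000, 100.0000, 484.0000, 1.0000, 81.0000
Sum = 682.0000
Variance = 682.0000/5 = 136.4000

Variance = 136.4000


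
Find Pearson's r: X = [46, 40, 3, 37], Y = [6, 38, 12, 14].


Mean X = 31.5000, Mean Y = 17.5000
SD X = 16.770510, SD Y = 12.196311
Cov = 36.250000
r = 36.250000/(16.770510*12.196311) = 0.1772

r = 0.1772


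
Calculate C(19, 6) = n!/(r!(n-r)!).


C(19,6) = 19!/(6! × 13!)
= 121645100408832000/(720 × 6227020800)
= 27132

C(19,6) = 27132


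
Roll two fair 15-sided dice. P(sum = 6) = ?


Total outcomes = 15×15 = 225
Favorable (sum = 6): 5
P = 5/225 = 0.0222

P = 0.0222


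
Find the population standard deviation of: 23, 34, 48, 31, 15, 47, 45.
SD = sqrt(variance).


Mean = 34.7143
Variance = 139.0612
SD = sqrt(139.0612) = 11.7924

SD = 11.7924


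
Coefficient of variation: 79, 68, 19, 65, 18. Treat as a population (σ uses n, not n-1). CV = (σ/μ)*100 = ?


Mean = 49.8000
SD = 25.9800
CV = (25.9800/49.8000)*100 = 52.1687%

CV = 52.1687%


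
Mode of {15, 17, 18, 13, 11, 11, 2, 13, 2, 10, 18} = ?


Frequencies: 2:2, 10:1, 11:2, 13:2, 15:1, 17:1, 18:2
Max frequency = 2
Mode = 2, 11, 13, 18

Mode = 2, 11, 13, 18


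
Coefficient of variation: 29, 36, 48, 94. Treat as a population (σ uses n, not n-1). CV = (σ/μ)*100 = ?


Mean = 51.7500
SD = 25.3217
CV = (25.3217/51.7500)*100 = 48.9308%

CV = 48.9308%


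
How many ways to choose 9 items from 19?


C(19,9) = 19!/(9! × 10!)
= 121645100408832000/(362880 × 3628800)
= 92378

C(19,9) = 92378


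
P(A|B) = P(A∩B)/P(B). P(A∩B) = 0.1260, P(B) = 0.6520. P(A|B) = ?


P(A|B) = 0.1260/0.6520 = 0.1933

P(A|B) = 0.1933


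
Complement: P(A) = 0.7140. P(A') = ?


P(not A) = 1 - 0.7140 = 0.2860

P(not A) = 0.2860


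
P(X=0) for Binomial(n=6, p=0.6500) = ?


C(6,0) = 1
p^0 = 1.000000
(1-p)^6 = 0.001838
P = 1 * 1.000000 * 0.001838 = 0.0018

P(X=0) = 0.0018


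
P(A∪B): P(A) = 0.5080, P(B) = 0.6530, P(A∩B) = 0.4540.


P(A∪B) = 0.5080 + 0.6530 - 0.4540
= 1.1610 - 0.4540
= 0.7070

P(A∪B) = 0.7070


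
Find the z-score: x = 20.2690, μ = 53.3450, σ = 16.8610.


z = (20.2690 - 53.3450)/16.8610
= -33.0760/16.8610
= -1.9617

z = -1.9617


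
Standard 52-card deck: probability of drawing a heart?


13 hearts in 52 cards
P = 13/52 = 0.2500

P = 0.2500


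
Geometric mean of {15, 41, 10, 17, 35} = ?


Product = 15 × 41 × 10 × 17 × 35 = 3659250
GM = 3659250^(1/5) = 20.5437

GM = 20.5437


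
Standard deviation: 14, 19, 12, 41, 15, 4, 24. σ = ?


Mean = 18.4286
Variance = 117.3878
SD = sqrt(117.3878) = 10.8346

SD = 10.8346


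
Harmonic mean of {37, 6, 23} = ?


Sum of reciprocals = 1/37 + 1/6 + 1/23 = 0.237172
HM = 3/0.237172 = 12.6491

HM = 12.6491


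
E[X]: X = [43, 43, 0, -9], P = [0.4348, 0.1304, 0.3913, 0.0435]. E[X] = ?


E[X] = 43*0.4348 + 43*0.1304 + 0*0.3913 - 9*0.0435
= 18.6964 + 5.6072 + 0 - 0.3915
= 23.9121

E[X] = 23.9121


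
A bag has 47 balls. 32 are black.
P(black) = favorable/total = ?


P = 32/47 = 0.6809

P = 0.6809


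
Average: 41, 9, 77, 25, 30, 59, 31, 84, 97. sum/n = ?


Sum = 41 + 9 + 77 + 25 + 30 + 59 + 31 + 84 + 97 = 453
n = 9
Mean = 453/9 = 50.3333

Mean = 50.3333


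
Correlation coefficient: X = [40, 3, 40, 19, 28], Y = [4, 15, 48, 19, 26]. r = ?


Mean X = 26.0000, Mean Y = 22.4000
SD X = 13.957077, SD Y = 14.650597
Cov = 60.400000
r = 60.400000/(13.957077*14.650597) = 0.2954

r = 0.2954


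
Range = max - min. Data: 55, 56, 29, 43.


Max = 56, Min = 29
Range = 56 - 29 = 27

Range = 27


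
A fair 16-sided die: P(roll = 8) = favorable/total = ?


Favorable outcomes (roll = 8): 1
Total outcomes = 16
P = 1/16 = 0.0625

P = 0.0625


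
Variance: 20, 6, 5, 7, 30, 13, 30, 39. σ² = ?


Mean = 18.7500
Squared deviations: 1.5625, 162.5625, 189.0625, 138.0625, 126.5625, 33.0625, 126.5625, 410.0625
Sum = 1187.5000
Variance = 1187.5000/8 = 148.4375

Variance = 148.4375


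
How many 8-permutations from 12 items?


P(12,8) = 12!/4!
= 479001600/24
= 19958400

P(12,8) = 19958400


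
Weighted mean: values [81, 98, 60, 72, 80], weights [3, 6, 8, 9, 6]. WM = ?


Numerator = 81*3 + 98*6 + 60*8 + 72*9 + 80*6 = 2439
Denominator = 3 + 6 + 8 + 9 + 6 = 32
WM = 2439/32 = 76.2188

WM = 76.2188


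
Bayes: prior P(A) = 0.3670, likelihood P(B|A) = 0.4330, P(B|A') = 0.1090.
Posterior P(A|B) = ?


P(B) = P(B|A)*P(A) + P(B|A')*P(A')
= 0.4330*0.3670 + 0.1090*0.6330
= 0.158911 + 0.068997 = 0.227908
P(A|B) = 0.158911/0.227908 = 0.6973

P(A|B) = 0.6973


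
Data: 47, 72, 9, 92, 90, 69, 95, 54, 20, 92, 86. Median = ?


Sorted: 9, 20, 47, 54, 69, 72, 86, 90, 92, 92, 95
n = 11 (odd)
Middle value = 72

Median = 72


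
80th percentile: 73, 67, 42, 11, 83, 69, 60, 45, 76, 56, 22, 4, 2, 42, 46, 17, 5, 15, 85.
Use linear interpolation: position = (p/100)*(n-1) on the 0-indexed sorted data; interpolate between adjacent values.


Sorted: 2, 4, 5, 11, 15, 17, 22, 42, 42, 45, 46, 56, 60, 67, 69, 73, 76, 83, 85
n = 19
Index = 80/100 * 18 = 14.4000
Lower = data[14] = 69, Upper = data[15] = 73
P80 = 69 + 0.4000*(4) = 70.6000

P80 = 70.6000


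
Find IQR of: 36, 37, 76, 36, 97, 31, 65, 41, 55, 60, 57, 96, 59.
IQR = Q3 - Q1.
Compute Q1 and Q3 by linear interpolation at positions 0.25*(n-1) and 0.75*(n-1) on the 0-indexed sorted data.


Sorted: 31, 36, 36, 37, 41, 55, 57, 59, 60, 65, 76, 96, 97
Q1 (25th %ile) = 37.0000
Q3 (75th %ile) = 65.0000
IQR = 65.0000 - 37.0000 = 28.0000

IQR = 28.0000


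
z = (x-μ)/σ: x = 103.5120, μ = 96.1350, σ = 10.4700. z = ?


z = (103.5120 - 96.1350)/10.4700
= 7.3770/10.4700
= 0.7046

z = 0.7046


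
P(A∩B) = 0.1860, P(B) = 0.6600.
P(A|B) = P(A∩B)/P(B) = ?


P(A|B) = 0.1860/0.6600 = 0.2818

P(A|B) = 0.2818


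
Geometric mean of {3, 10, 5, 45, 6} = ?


Product = 3 × 10 × 5 × 45 × 6 = 40500
GM = 40500^(1/5) = 8.3462

GM = 8.3462


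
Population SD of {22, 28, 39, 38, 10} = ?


Mean = 27.4000
Variance = 115.8400
SD = sqrt(115.8400) = 10.7629

SD = 10.7629


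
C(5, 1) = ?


C(5,1) = 5!/(1! × 4!)
= 120/(1 × 24)
= 5

C(5,1) = 5


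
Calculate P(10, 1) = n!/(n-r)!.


P(10,1) = 10!/9!
= 3628800/362880
= 10

P(10,1) = 10


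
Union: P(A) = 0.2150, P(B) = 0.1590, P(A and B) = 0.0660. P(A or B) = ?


P(A∪B) = 0.2150 + 0.1590 - 0.0660
= 0.3740 - 0.0660
= 0.3080

P(A∪B) = 0.3080


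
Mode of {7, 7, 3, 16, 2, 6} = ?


Frequencies: 2:1, 3:1, 6:1, 7:2, 16:1
Max frequency = 2
Mode = 7

Mode = 7


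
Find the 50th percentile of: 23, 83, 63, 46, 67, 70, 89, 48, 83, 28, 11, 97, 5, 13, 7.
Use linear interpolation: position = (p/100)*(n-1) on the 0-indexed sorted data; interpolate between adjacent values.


Sorted: 5, 7, 11, 13, 23, 28, 46, 48, 63, 67, 70, 83, 83, 89, 97
n = 15
Index = 50/100 * 14 = 7.0000
Lower = data[7] = 48, Upper = data[8] = 63
P50 = 48 + 0*(15) = 48.0000

P50 = 48.0000


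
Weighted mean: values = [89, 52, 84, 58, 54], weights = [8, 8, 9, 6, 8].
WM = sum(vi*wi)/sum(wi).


Numerator = 89*8 + 52*8 + 84*9 + 58*6 + 54*8 = 2664
Denominator = 8 + 8 + 9 + 6 + 8 = 39
WM = 2664/39 = 68.3077

WM = 68.3077
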